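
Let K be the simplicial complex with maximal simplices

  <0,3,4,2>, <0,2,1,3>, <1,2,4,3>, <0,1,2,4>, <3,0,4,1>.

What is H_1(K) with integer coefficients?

H_1 = 0.

Take the total order 0 < 1 < 2 < 3 < 4 on the vertex set. Then K (dimension 3) consists of the simplices:

  0-simplices (5): [0], [1], [2], [3], [4]
  1-simplices (10): [0,1], [0,2], [0,3], [0,4], [1,2], [1,3], [1,4], [2,3], [2,4], [3,4]
  2-simplices (10): [0,1,2], [0,1,3], [0,1,4], [0,2,3], [0,2,4], [0,3,4], [1,2,3], [1,2,4], [1,3,4], [2,3,4]
  3-simplices (5): [0,1,2,3], [0,1,2,4], [0,1,3,4], [0,2,3,4], [1,2,3,4]

Hence C_0 ≅ Z^5, C_1 ≅ Z^10, C_2 ≅ Z^10, C_3 ≅ Z^5.

The boundary map ∂_1: C_1 → C_0 maps an edge to its endpoints' difference, ∂[p,q] = q − p. For instance
  ∂[0,1] = [1] − [0].
The resulting 5×10 matrix has rank 4, and its Smith normal form has invariant factors (1,1,1,1).

The boundary map ∂_2: C_2 → C_1 sends each 2-simplex [p,q,r] to [q,r] − [p,r] + [p,q]. For instance
  ∂[1,2,3] = [2,3] − [1,3] + [1,2],
  ∂[1,3,4] = [3,4] − [1,4] + [1,3].
As a 10×10 matrix over Z this has rank 6, with invariant factors (1,1,1,1,1,1).

Boundary ∂_3: C_3 → C_2 sends each 3-simplex σ to the alternating sum Σ_i (−1)^i (σ with its i-th vertex removed). For instance
  ∂[1,2,3,4] = [2,3,4] − [1,3,4] + [1,2,4] − [1,2,3],
  ∂[0,1,3,4] = [1,3,4] − [0,3,4] + [0,1,4] − [0,1,3].
The resulting 10×5 matrix has rank 4, and its Smith normal form has invariant factors (1,1,1,1).

Reading off H_k = ker ∂_k / im ∂_{k+1}:

  H_1: rank ker ∂_1 − rank ∂_2 = (10 − 4) − 6 = 0, and the invariant factors of ∂_2 are all 1, so H_1 ≅ 0.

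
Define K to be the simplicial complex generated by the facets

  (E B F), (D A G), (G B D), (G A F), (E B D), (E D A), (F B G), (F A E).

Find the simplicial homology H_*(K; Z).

Order the vertices as A < B < D < E < F < G. Listing each simplex with vertices in this order, K has dimension 2 with simplices:

  0-simplices (6): A, B, D, E, F, G
  1-simplices (12): AD, AE, AF, AG, BD, BE, BF, BG, DE, DG, EF, FG
  2-simplices (8): ADE, ADG, AEF, AFG, BDE, BDG, BEF, BFG

giving chain groups C_0 ≅ Z^6, C_1 ≅ Z^12, C_2 ≅ Z^8.

∂_1: C_1 → C_0 sends each edge [p,q] (with p < q) to q − p.
This gives a 6×12 integer matrix of rank 5; reducing to Smith normal form yields diagonal entries (1,1,1,1,1).

Boundary ∂_2: C_2 → C_1 sends each 2-simplex [p,q,r] to [q,r] − [p,r] + [p,q]. For instance
  ∂BDG = DG − BG + BD,
  ∂ADG = DG − AG + AD.
This gives a 12×8 integer matrix of rank 7; reducing to Smith normal form yields diagonal entries (1,1,1,1,1,1,1).

Reading off H_k = ker ∂_k / im ∂_{k+1}:

  H_0: rank C_0 − rank ∂_1 = 6 − 5 = 1, and the invariant factors of ∂_1 are all 1, so H_0 = Z.
  H_1: rank ker ∂_1 − rank ∂_2 = (12 − 5) − 7 = 0, and the invariant factors of ∂_2 are all 1, so H_1 = 0.
  H_2: rank ker ∂_2 − rank ∂_3 = (8 − 7) − 0 = 1, and there is no ∂_3, so H_2 = Z.

(K is a triangulation of the 2-sphere S^2.)

H_0 ≅ Z,  H_1 = 0,  H_2 ≅ Z.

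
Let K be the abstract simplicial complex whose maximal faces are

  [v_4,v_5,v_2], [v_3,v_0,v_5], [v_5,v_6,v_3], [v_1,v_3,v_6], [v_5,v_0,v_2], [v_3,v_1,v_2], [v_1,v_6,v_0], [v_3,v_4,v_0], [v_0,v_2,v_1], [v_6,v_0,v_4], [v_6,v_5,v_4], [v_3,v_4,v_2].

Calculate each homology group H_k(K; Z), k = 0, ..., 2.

H_0 ≅ Z,  H_1 ≅ Z/2Z,  H_2 = 0.

Order the vertices as v_0 < v_1 < v_2 < v_3 < v_4 < v_5 < v_6. Listing each simplex with vertices in this order, K has dimension 2 with simplices:

  0-simplices (7): [v_0], [v_1], [v_2], [v_3], [v_4], [v_5], [v_6]
  1-simplices (18): (18 of them)
  2-simplices (12): (12 of them)

so the chain groups are C_0 ≅ Z^7, C_1 ≅ Z^18, C_2 ≅ Z^12.

The boundary map ∂_1: C_1 → C_0 sends each edge [p,q] (with p < q) to q − p. For instance
  ∂[v_3,v_4] = [v_4] − [v_3].
The resulting 7×18 matrix has rank 6, and its Smith normal form has invariant factors (1,1,1,1,1,1).

The boundary map ∂_2: C_2 → C_1 sends each 2-simplex [p,q,r] to [q,r] − [p,r] + [p,q]. For instance
  ∂[v_3,v_5,v_6] = [v_5,v_6] − [v_3,v_6] + [v_3,v_5],
  ∂[v_0,v_4,v_6] = [v_4,v_6] − [v_0,v_6] + [v_0,v_4].
The resulting 18×12 matrix has rank 12, and its Smith normal form has invariant factors (1,1,1,1,1,1,1,1,1,1,1,2).

Reading off H_k = ker ∂_k / im ∂_{k+1}:

  H_0: rank C_0 − rank ∂_1 = 7 − 6 = 1, and the invariant factors of ∂_1 are all 1, so H_0 ≅ Z.
  H_1: rank ker ∂_1 − rank ∂_2 = (18 − 6) − 12 = 0, and ∂_2 has invariant factor 2 > 1, so H_1 ≅ Z/2Z.
  H_2: rank ker ∂_2 − rank ∂_3 = (12 − 12) − 0 = 0, and there is no ∂_3, so H_2 ≅ 0.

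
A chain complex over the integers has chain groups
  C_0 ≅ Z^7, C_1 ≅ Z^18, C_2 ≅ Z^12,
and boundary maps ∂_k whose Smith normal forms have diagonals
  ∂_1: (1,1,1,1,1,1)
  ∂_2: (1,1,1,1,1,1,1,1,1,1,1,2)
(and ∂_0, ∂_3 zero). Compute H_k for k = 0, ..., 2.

H_0: b_0 = 7 − 0 − 6 = 1; torsion from ∂_1 factors > 1: none. So H_0 = Z.
H_1: b_1 = 18 − 6 − 12 = 0; torsion from ∂_2 factors > 1: [2]. So H_1 = Z/2Z.
H_2: b_2 = 12 − 12 − 0 = 0; torsion from ∂_3 factors > 1: none. So H_2 = 0.

H_0 = Z,  H_1 = Z/2Z,  H_2 = 0.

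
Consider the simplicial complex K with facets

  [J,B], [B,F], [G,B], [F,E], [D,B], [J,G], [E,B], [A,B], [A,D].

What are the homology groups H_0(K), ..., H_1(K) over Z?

K has 7 vertices, 9 edges.
rank ∂_0 = 0, rank ∂_1 = 6 ⇒ b_0 = 7 − 0 − 6 = 1; all invariant factors of ∂_1 are 1 so no torsion. So H_0 ≅ Z.
rank ∂_1 = 6, rank ∂_2 = 0 ⇒ b_1 = 9 − 6 − 0 = 3. So H_1 ≅ Z^3.

H_0 = Z,  H_1 = Z^3.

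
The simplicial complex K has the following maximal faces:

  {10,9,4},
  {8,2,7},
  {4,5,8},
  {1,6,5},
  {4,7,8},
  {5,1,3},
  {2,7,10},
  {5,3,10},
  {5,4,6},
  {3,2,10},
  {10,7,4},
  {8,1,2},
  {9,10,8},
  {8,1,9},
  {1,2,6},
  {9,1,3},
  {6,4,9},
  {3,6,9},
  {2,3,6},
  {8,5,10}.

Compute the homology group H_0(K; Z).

H_0 = Z.

K has 10 vertices, 30 edges, 20 triangles.
rank ∂_0 = 0, rank ∂_1 = 9 ⇒ b_0 = 10 − 0 − 9 = 1; all invariant factors of ∂_1 are 1 so no torsion. So H_0 = Z.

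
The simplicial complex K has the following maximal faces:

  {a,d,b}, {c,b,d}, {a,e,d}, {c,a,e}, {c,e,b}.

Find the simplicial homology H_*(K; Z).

K has 5 vertices, 10 edges, 5 triangles.
rank ∂_0 = 0, rank ∂_1 = 4 ⇒ b_0 = 5 − 0 − 4 = 1; all invariant factors of ∂_1 are 1 so no torsion. So H_0 = Z.
rank ∂_1 = 4, rank ∂_2 = 5 ⇒ b_1 = 10 − 4 − 5 = 1; all invariant factors of ∂_2 are 1 so no torsion. So H_1 = Z.
rank ∂_2 = 5, rank ∂_3 = 0 ⇒ b_2 = 5 − 5 − 0 = 0. So H_2 = 0.

H_0 ≅ Z,  H_1 ≅ Z,  H_2 = 0.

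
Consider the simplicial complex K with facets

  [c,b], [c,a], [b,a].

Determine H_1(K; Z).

We work with the vertex ordering a < b < c. The simplices of K, each written with vertices in increasing order, are:

  0-simplices (3): a, b, c
  1-simplices (3): ab, ac, bc

so the chain groups are C_0 ≅ Z^3, C_1 ≅ Z^3.

∂_1: C_1 → C_0 maps an edge to its endpoints' difference, ∂[p,q] = q − p.
As a 3×3 matrix over Z this has rank 2, with invariant factors (1,1).

Computing H_k = (kernel of ∂_k) / (image of ∂_{k+1}):

  H_1: rank ker ∂_1 − rank ∂_2 = (3 − 2) − 0 = 1, and there is no ∂_2, so H_1 = Z.

H_1 ≅ Z.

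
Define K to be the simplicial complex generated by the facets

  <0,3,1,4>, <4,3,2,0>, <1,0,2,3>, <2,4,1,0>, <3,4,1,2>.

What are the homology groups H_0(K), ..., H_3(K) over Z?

H_0 ≅ Z,  H_1 = 0,  H_2 = 0,  H_3 ≅ Z.

Order the vertices as 0 < 1 < 2 < 3 < 4. Listing each simplex with vertices in this order, K has dimension 3 with simplices:

  0-simplices (5): [0], [1], [2], [3], [4]
  1-simplices (10): [0,1], [0,2], [0,3], [0,4], [1,2], [1,3], [1,4], [2,3], [2,4], [3,4]
  2-simplices (10): [0,1,2], [0,1,3], [0,1,4], [0,2,3], [0,2,4], [0,3,4], [1,2,3], [1,2,4], [1,3,4], [2,3,4]
  3-simplices (5): [0,1,2,3], [0,1,2,4], [0,1,3,4], [0,2,3,4], [1,2,3,4]

Hence C_0 ≅ Z^5, C_1 ≅ Z^10, C_2 ≅ Z^10, C_3 ≅ Z^5.

∂_1: C_1 → C_0 sends each edge [p,q] (with p < q) to q − p. For instance
  ∂[0,2] = [2] − [0].
The resulting 5×10 matrix has rank 4, and its Smith normal form has invariant factors (1,1,1,1).

Boundary ∂_2: C_2 → C_1 maps a triangle to the signed sum of its edges. For instance
  ∂[0,1,2] = [1,2] − [0,2] + [0,1],
  ∂[0,2,4] = [2,4] − [0,4] + [0,2].
This gives a 10×10 integer matrix of rank 6; reducing to Smith normal form yields diagonal entries (1,1,1,1,1,1).

The boundary map ∂_3: C_3 → C_2 sends each 3-simplex σ to the alternating sum Σ_i (−1)^i (σ with its i-th vertex removed). For instance
  ∂[1,2,3,4] = [2,3,4] − [1,3,4] + [1,2,4] − [1,2,3],
  ∂[0,1,2,4] = [1,2,4] − [0,2,4] + [0,1,4] − [0,1,2].
The 10×5 boundary matrix has rank 4 and Smith normal form diag(1,1,1,1).

Now H_k = ker ∂_k / im ∂_{k+1}, so:

  H_0: rank C_0 − rank ∂_1 = 5 − 4 = 1, and the invariant factors of ∂_1 are all 1, so H_0 = Z.
  H_1: rank ker ∂_1 − rank ∂_2 = (10 − 4) − 6 = 0, and the invariant factors of ∂_2 are all 1, so H_1 = 0.
  H_2: rank ker ∂_2 − rank ∂_3 = (10 − 6) − 4 = 0, and the invariant factors of ∂_3 are all 1, so H_2 = 0.
  H_3: rank ker ∂_3 − rank ∂_4 = (5 − 4) − 0 = 1, and there is no ∂_4, so H_3 = Z.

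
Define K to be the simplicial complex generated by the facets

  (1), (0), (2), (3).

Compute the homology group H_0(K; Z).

H_0 ≅ Z^4.

Take the total order 0 < 1 < 2 < 3 on the vertex set. Then K (dimension 0) consists of the simplices:

  0-simplices (4): [0], [1], [2], [3]

so the chain groups are C_0 ≅ Z^4.

Reading off H_k = ker ∂_k / im ∂_{k+1}:

  H_0: rank C_0 − rank ∂_1 = 4 − 0 = 4, and there is no ∂_1, so H_0 = Z^4.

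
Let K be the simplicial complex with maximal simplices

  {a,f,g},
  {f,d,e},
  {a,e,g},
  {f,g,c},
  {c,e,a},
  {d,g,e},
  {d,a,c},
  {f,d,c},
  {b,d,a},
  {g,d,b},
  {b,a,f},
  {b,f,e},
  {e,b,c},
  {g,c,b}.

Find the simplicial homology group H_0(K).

We work with the vertex ordering a < b < c < d < e < f < g. The simplices of K, each written with vertices in increasing order, are:

  0-simplices (7): a, b, c, d, e, f, g
  1-simplices (21): ab, ac, ad, ae, af, ag, bc, bd, be, bf, bg, cd, ce, cf, cg, de, df, dg, ef, eg, fg
  2-simplices (14): abd, abf, acd, ace, aeg, afg, bce, bcg, bdg, bef, cdf, cfg, def, deg

Hence C_0 ≅ Z^7, C_1 ≅ Z^21, C_2 ≅ Z^14.

Boundary ∂_1: C_1 → C_0 is given by ∂[p,q] = [q] − [p]. For instance
  ∂bd = d − b.
The resulting 7×21 matrix has rank 6, and its Smith normal form has invariant factors (1,1,1,1,1,1).

The boundary map ∂_2: C_2 → C_1 acts by ∂[p,q,r] = [q,r] − [p,r] + [p,q]. For instance
  ∂abf = bf − af + ab,
  ∂afg = fg − ag + af.
As a 21×14 matrix over Z this has rank 13, with invariant factors (1,1,1,1,1,1,1,1,1,1,1,1,1).

Reading off H_k = ker ∂_k / im ∂_{k+1}:

  H_0: rank C_0 − rank ∂_1 = 7 − 6 = 1, and the invariant factors of ∂_1 are all 1, so H_0 ≅ Z.

(K is a triangulation of the torus T^2.)

H_0 ≅ Z.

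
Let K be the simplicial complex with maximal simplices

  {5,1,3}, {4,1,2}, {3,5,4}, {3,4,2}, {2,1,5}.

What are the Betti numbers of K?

Order the vertices as 1 < 2 < 3 < 4 < 5. Listing each simplex with vertices in this order, K has dimension 2 with simplices:

  0-simplices (5): [1], [2], [3], [4], [5]
  1-simplices (10): [1,2], [1,3], [1,4], [1,5], [2,3], [2,4], [2,5], [3,4], [3,5], [4,5]
  2-simplices (5): [1,2,4], [1,2,5], [1,3,5], [2,3,4], [3,4,5]

so the chain groups are C_0 ≅ Z^5, C_1 ≅ Z^10, C_2 ≅ Z^5.

Boundary ∂_1: C_1 → C_0 is given by ∂[p,q] = [q] − [p]. For instance
  ∂[1,3] = [3] − [1].
As a 5×10 matrix over Z this has rank 4, with invariant factors (1,1,1,1).

The boundary map ∂_2: C_2 → C_1 maps a triangle to the signed sum of its edges. For instance
  ∂[1,2,5] = [2,5] − [1,5] + [1,2],
  ∂[3,4,5] = [4,5] − [3,5] + [3,4].
The 10×5 boundary matrix has rank 5 and Smith normal form diag(1,1,1,1,1).

From H_k ≅ ker(∂_k) / im(∂_{k+1}) we obtain:

  H_0: rank C_0 − rank ∂_1 = 5 − 4 = 1, and the invariant factors of ∂_1 are all 1, so H_0 = Z.
  H_1: rank ker ∂_1 − rank ∂_2 = (10 − 4) − 5 = 1, and the invariant factors of ∂_2 are all 1, so H_1 = Z.
  H_2: rank ker ∂_2 − rank ∂_3 = (5 − 5) − 0 = 0, and there is no ∂_3, so H_2 = 0.

Hence the Betti numbers are b_0 = 1, b_1 = 1, b_2 = 0.

b_0 = 1, b_1 = 1, b_2 = 0.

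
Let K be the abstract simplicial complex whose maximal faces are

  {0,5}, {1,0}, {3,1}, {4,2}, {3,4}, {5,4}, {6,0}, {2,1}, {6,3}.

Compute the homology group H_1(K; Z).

H_1 = Z^3.

Fix the vertex order 0 < 1 < 2 < 3 < 4 < 5 < 6 and write every simplex with vertices in increasing order. Then dim K = 1 and the simplices of K are:

  0-simplices (7): [0], [1], [2], [3], [4], [5], [6]
  1-simplices (9): [0,1], [0,5], [0,6], [1,2], [1,3], [2,4], [3,4], [3,6], [4,5]

so the chain groups are C_0 ≅ Z^7, C_1 ≅ Z^9.

Boundary ∂_1: C_1 → C_0 is given by ∂[p,q] = [q] − [p]. For instance
  ∂[0,6] = [6] − [0].
The resulting 7×9 matrix has rank 6, and its Smith normal form has invariant factors (1,1,1,1,1,1).

Now H_k = ker ∂_k / im ∂_{k+1}, so:

  H_1: rank ker ∂_1 − rank ∂_2 = (9 − 6) − 0 = 3, and there is no ∂_2, so H_1 ≅ Z^3.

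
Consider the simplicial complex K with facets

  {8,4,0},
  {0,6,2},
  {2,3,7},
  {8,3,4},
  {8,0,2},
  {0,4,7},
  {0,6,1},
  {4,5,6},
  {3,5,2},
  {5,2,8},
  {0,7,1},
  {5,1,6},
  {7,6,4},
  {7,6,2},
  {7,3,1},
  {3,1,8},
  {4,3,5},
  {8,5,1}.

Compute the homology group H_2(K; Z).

H_2 ≅ 0.

Order the vertices as 0 < 1 < 2 < 3 < 4 < 5 < 6 < 7 < 8. Listing each simplex with vertices in this order, K has dimension 2 with simplices:

  0-simplices (9): [0], [1], [2], [3], [4], [5], [6], [7], [8]
  1-simplices (27): (27 of them)
  2-simplices (18): [0,1,6], [0,1,7], [0,2,6], [0,2,8], [0,4,7], [0,4,8], [1,3,7], [1,3,8], [1,5,6], [1,5,8], [2,3,5], [2,3,7], [2,5,8], [2,6,7], [3,4,5], [3,4,8], [4,5,6], [4,6,7]

Hence C_0 ≅ Z^9, C_1 ≅ Z^27, C_2 ≅ Z^18.

Boundary ∂_1: C_1 → C_0 sends each edge [p,q] (with p < q) to q − p. For instance
  ∂[0,2] = [2] − [0].
As a 9×27 matrix over Z this has rank 8, with invariant factors (1,1,1,1,1,1,1,1).

The boundary map ∂_2: C_2 → C_1 acts by ∂[p,q,r] = [q,r] − [p,r] + [p,q]. For instance
  ∂[0,4,7] = [4,7] − [0,7] + [0,4],
  ∂[0,2,8] = [2,8] − [0,8] + [0,2].
As a 27×18 matrix over Z this has rank 18, with invariant factors (1,1,1,1,1,1,1,1,1,1,1,1,1,1,1,1,1,2).

Reading off H_k = ker ∂_k / im ∂_{k+1}:

  H_2: rank ker ∂_2 − rank ∂_3 = (18 − 18) − 0 = 0, and there is no ∂_3, so H_2 = 0.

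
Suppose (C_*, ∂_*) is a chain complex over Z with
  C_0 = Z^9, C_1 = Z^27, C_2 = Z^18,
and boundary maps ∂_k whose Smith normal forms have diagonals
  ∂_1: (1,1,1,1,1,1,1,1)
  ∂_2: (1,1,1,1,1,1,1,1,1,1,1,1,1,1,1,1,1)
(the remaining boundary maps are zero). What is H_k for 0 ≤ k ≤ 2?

H_0: b_0 = 9 − 0 − 8 = 1; torsion from ∂_1 factors > 1: none. So H_0 = Z.
H_1: b_1 = 27 − 8 − 17 = 2; torsion from ∂_2 factors > 1: none. So H_1 = Z^2.
H_2: b_2 = 18 − 17 − 0 = 1; torsion from ∂_3 factors > 1: none. So H_2 = Z.

H_0 = Z,  H_1 = Z^2,  H_2 = Z.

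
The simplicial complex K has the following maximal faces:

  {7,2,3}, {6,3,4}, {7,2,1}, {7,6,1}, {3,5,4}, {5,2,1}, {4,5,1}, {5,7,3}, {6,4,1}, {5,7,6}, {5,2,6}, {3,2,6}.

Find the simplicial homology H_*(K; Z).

H_0 = Z,  H_1 = Z/2,  H_2 = 0.

Take the total order 1 < 2 < 3 < 4 < 5 < 6 < 7 on the vertex set. Then K (dimension 2) consists of the simplices:

  0-simplices (7): [1], [2], [3], [4], [5], [6], [7]
  1-simplices (18): [1,2], [1,4], [1,5], [1,6], [1,7], [2,3], [2,5], [2,6], [2,7], [3,4], [3,5], [3,6], [3,7], [4,5], [4,6], [5,6], [5,7], [6,7]
  2-simplices (12): [1,2,5], [1,2,7], [1,4,5], [1,4,6], [1,6,7], [2,3,6], [2,3,7], [2,5,6], [3,4,5], [3,4,6], [3,5,7], [5,6,7]

giving chain groups C_0 ≅ Z^7, C_1 ≅ Z^18, C_2 ≅ Z^12.

∂_1: C_1 → C_0 maps an edge to its endpoints' difference, ∂[p,q] = q − p.
As a 7×18 matrix over Z this has rank 6, with invariant factors (1,1,1,1,1,1).

∂_2: C_2 → C_1 sends each 2-simplex [p,q,r] to [q,r] − [p,r] + [p,q]. For instance
  ∂[2,5,6] = [5,6] − [2,6] + [2,5],
  ∂[3,5,7] = [5,7] − [3,7] + [3,5].
This gives a 18×12 integer matrix of rank 12; reducing to Smith normal form yields diagonal entries (1,1,1,1,1,1,1,1,1,1,1,2).

From H_k ≅ ker(∂_k) / im(∂_{k+1}) we obtain:

  H_0: rank C_0 − rank ∂_1 = 7 − 6 = 1, and the invariant factors of ∂_1 are all 1, so H_0 = Z.
  H_1: rank ker ∂_1 − rank ∂_2 = (18 − 6) − 12 = 0, and ∂_2 has invariant factor 2 > 1, so H_1 = Z/2.
  H_2: rank ker ∂_2 − rank ∂_3 = (12 − 12) − 0 = 0, and there is no ∂_3, so H_2 = 0.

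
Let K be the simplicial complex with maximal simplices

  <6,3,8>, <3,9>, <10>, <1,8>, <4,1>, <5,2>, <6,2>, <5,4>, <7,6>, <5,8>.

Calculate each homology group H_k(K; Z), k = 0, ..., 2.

Order the vertices as 1 < 2 < 3 < 4 < 5 < 6 < 7 < 8 < 9 < 10. Listing each simplex with vertices in this order, K has dimension 2 with simplices:

  0-simplices (10): [1], [2], [3], [4], [5], [6], [7], [8], [9], [10]
  1-simplices (11): [1,4], [1,8], [2,5], [2,6], [3,6], [3,8], [3,9], [4,5], [5,8], [6,7], [6,8]
  2-simplices (1): [3,6,8]

so the chain groups are C_0 ≅ Z^10, C_1 ≅ Z^11, C_2 ≅ Z^1.

Boundary ∂_1: C_1 → C_0 sends each edge [p,q] (with p < q) to q − p.
The 10×11 boundary matrix has rank 8 and Smith normal form diag(1,1,1,1,1,1,1,1).

∂_2: C_2 → C_1 maps a triangle to the signed sum of its edges. For instance
  ∂[3,6,8] = [6,8] − [3,8] + [3,6].
The resulting 11×1 matrix has rank 1, and its Smith normal form has invariant factors (1).

Now H_k = ker ∂_k / im ∂_{k+1}, so:

  H_0: rank C_0 − rank ∂_1 = 10 − 8 = 2, and the invariant factors of ∂_1 are all 1, so H_0 ≅ Z^2.
  H_1: rank ker ∂_1 − rank ∂_2 = (11 − 8) − 1 = 2, and the invariant factors of ∂_2 are all 1, so H_1 ≅ Z^2.
  H_2: rank ker ∂_2 − rank ∂_3 = (1 − 1) − 0 = 0, and there is no ∂_3, so H_2 ≅ 0.

As a check, the Euler characteristic is 10 − 11 + 1 = 0, which agrees with 2 − 2 + 0 = 0.

H_0 ≅ Z^2,  H_1 ≅ Z^2,  H_2 = 0.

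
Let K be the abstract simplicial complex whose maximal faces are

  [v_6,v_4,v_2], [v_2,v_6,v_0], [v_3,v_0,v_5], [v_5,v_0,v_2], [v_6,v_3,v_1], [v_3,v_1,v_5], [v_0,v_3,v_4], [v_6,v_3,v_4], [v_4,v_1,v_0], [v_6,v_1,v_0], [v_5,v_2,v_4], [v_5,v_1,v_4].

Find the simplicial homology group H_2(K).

Take the total order v_0 < v_1 < v_2 < v_3 < v_4 < v_5 < v_6 on the vertex set. Then K (dimension 2) consists of the simplices:

  0-simplices (7): [v_0], [v_1], [v_2], [v_3], [v_4], [v_5], [v_6]
  1-simplices (18): (18 of them)
  2-simplices (12): (12 of them)

giving chain groups C_0 ≅ Z^7, C_1 ≅ Z^18, C_2 ≅ Z^12.

Boundary ∂_1: C_1 → C_0 is given by ∂[p,q] = [q] − [p].
The 7×18 boundary matrix has rank 6 and Smith normal form diag(1,1,1,1,1,1).

Boundary ∂_2: C_2 → C_1 sends each 2-simplex [p,q,r] to [q,r] − [p,r] + [p,q]. For instance
  ∂[v_1,v_3,v_6] = [v_3,v_6] − [v_1,v_6] + [v_1,v_3],
  ∂[v_2,v_4,v_5] = [v_4,v_5] − [v_2,v_5] + [v_2,v_4].
As a 18×12 matrix over Z this has rank 12, with invariant factors (1,1,1,1,1,1,1,1,1,1,1,2).

Now H_k = ker ∂_k / im ∂_{k+1}, so:

  H_2: rank ker ∂_2 − rank ∂_3 = (12 − 12) − 0 = 0, and there is no ∂_3, so H_2 ≅ 0.

(K is a triangulation of the real projective plane RP^2.)

H_2 ≅ 0.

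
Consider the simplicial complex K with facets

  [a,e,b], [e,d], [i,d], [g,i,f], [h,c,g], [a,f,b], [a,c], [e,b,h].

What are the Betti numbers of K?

b_0 = 1, b_1 = 3, b_2 = 0.

Order the vertices as a < b < c < d < e < f < g < h < i. Listing each simplex with vertices in this order, K has dimension 2 with simplices:

  0-simplices (9): a, b, c, d, e, f, g, h, i
  1-simplices (16): ab, ac, ae, af, be, bf, bh, cg, ch, de, di, eh, fg, fi, gh, gi
  2-simplices (5): abe, abf, beh, cgh, fgi

so the chain groups are C_0 ≅ Z^9, C_1 ≅ Z^16, C_2 ≅ Z^5.

∂_1: C_1 → C_0 is given by ∂[p,q] = [q] − [p].
As a 9×16 matrix over Z this has rank 8, with invariant factors (1,1,1,1,1,1,1,1).

The boundary map ∂_2: C_2 → C_1 maps a triangle to the signed sum of its edges. For instance
  ∂beh = eh − bh + be,
  ∂fgi = gi − fi + fg.
As a 16×5 matrix over Z this has rank 5, with invariant factors (1,1,1,1,1).

Now H_k = ker ∂_k / im ∂_{k+1}, so:

  H_0: rank C_0 − rank ∂_1 = 9 − 8 = 1, and the invariant factors of ∂_1 are all 1, so H_0 = Z.
  H_1: rank ker ∂_1 − rank ∂_2 = (16 − 8) − 5 = 3, and the invariant factors of ∂_2 are all 1, so H_1 = Z^3.
  H_2: rank ker ∂_2 − rank ∂_3 = (5 − 5) − 0 = 0, and there is no ∂_3, so H_2 = 0.

As a check, the Euler characteristic is 9 − 16 + 5 = -2, which agrees with 1 − 3 + 0 = -2.

Hence the Betti numbers are b_0 = 1, b_1 = 3, b_2 = 0.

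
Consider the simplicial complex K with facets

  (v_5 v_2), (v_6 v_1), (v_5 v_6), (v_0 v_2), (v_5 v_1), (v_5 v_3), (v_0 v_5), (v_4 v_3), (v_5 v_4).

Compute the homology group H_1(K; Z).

K has 7 vertices, 9 edges.
rank ∂_1 = 6, rank ∂_2 = 0 ⇒ b_1 = 9 − 6 − 0 = 3. So H_1 = Z^3.

H_1 ≅ Z^3.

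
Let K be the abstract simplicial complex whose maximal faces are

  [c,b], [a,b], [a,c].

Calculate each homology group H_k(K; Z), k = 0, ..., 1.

H_0 = Z,  H_1 = Z.

Order the vertices as a < b < c. Listing each simplex with vertices in this order, K has dimension 1 with simplices:

  0-simplices (3): a, b, c
  1-simplices (3): ab, ac, bc

giving chain groups C_0 ≅ Z^3, C_1 ≅ Z^3.

∂_1: C_1 → C_0 is given by ∂[p,q] = [q] − [p]. For instance
  ∂ac = c − a.
The 3×3 boundary matrix has rank 2 and Smith normal form diag(1,1).

Reading off H_k = ker ∂_k / im ∂_{k+1}:

  H_0: rank C_0 − rank ∂_1 = 3 − 2 = 1, and the invariant factors of ∂_1 are all 1, so H_0 ≅ Z.
  H_1: rank ker ∂_1 − rank ∂_2 = (3 − 2) − 0 = 1, and there is no ∂_2, so H_1 ≅ Z.

(K is a triangulation of the circle S^1.)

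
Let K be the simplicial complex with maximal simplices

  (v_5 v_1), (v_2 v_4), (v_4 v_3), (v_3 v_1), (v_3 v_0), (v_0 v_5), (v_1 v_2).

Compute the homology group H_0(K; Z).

H_0 = Z.

We work with the vertex ordering v_0 < v_1 < v_2 < v_3 < v_4 < v_5. The simplices of K, each written with vertices in increasing order, are:

  0-simplices (6): [v_0], [v_1], [v_2], [v_3], [v_4], [v_5]
  1-simplices (7): [v_0,v_3], [v_0,v_5], [v_1,v_2], [v_1,v_3], [v_1,v_5], [v_2,v_4], [v_3,v_4]

giving chain groups C_0 ≅ Z^6, C_1 ≅ Z^7.

Boundary ∂_1: C_1 → C_0 is given by ∂[p,q] = [q] − [p]. For instance
  ∂[v_3,v_4] = [v_4] − [v_3].
The resulting 6×7 matrix has rank 5, and its Smith normal form has invariant factors (1,1,1,1,1).

Now H_k = ker ∂_k / im ∂_{k+1}, so:

  H_0: rank C_0 − rank ∂_1 = 6 − 5 = 1, and the invariant factors of ∂_1 are all 1, so H_0 ≅ Z.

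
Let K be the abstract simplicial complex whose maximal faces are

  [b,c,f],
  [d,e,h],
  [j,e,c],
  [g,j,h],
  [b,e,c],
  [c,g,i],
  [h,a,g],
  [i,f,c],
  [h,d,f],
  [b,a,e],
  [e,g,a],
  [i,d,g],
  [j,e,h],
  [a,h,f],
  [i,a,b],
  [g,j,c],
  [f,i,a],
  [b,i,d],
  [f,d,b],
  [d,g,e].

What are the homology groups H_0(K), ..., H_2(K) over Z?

H_0 ≅ Z,  H_1 ≅ Z ⊕ Z/2,  H_2 = 0.

K has 10 vertices, 30 edges, 20 triangles.
rank ∂_0 = 0, rank ∂_1 = 9 ⇒ b_0 = 10 − 0 − 9 = 1; all invariant factors of ∂_1 are 1 so no torsion. So H_0 = Z.
rank ∂_1 = 9, rank ∂_2 = 20 ⇒ b_1 = 30 − 9 − 20 = 1; ∂_2 has invariant factor(s) [2] giving torsion. So H_1 = Z ⊕ Z/2.
rank ∂_2 = 20, rank ∂_3 = 0 ⇒ b_2 = 20 − 20 − 0 = 0. So H_2 = 0.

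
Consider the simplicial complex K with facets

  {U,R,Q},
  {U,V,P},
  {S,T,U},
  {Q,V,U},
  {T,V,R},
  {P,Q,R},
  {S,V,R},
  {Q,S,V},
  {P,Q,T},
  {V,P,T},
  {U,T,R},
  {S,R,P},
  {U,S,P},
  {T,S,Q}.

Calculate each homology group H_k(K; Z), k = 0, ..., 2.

We work with the vertex ordering P < Q < R < S < T < U < V. The simplices of K, each written with vertices in increasing order, are:

  0-simplices (7): P, Q, R, S, T, U, V
  1-simplices (21): PQ, PR, PS, PT, PU, PV, QR, QS, QT, QU, QV, RS, RT, RU, RV, ST, SU, SV, TU, TV, UV
  2-simplices (14): PQR, PQT, PRS, PSU, PTV, PUV, QRU, QST, QSV, QUV, RSV, RTU, RTV, STU

so the chain groups are C_0 ≅ Z^7, C_1 ≅ Z^21, C_2 ≅ Z^14.

Boundary ∂_1: C_1 → C_0 is given by ∂[p,q] = [q] − [p].
As a 7×21 matrix over Z this has rank 6, with invariant factors (1,1,1,1,1,1).

Boundary ∂_2: C_2 → C_1 acts by ∂[p,q,r] = [q,r] − [p,r] + [p,q]. For instance
  ∂RTV = TV − RV + RT,
  ∂PQR = QR − PR + PQ.
The resulting 21×14 matrix has rank 13, and its Smith normal form has invariant factors (1,1,1,1,1,1,1,1,1,1,1,1,1).

Reading off H_k = ker ∂_k / im ∂_{k+1}:

  H_0: rank C_0 − rank ∂_1 = 7 − 6 = 1, and the invariant factors of ∂_1 are all 1, so H_0 = Z.
  H_1: rank ker ∂_1 − rank ∂_2 = (21 − 6) − 13 = 2, and the invariant factors of ∂_2 are all 1, so H_1 = Z^2.
  H_2: rank ker ∂_2 − rank ∂_3 = (14 − 13) − 0 = 1, and there is no ∂_3, so H_2 = Z.

H_0 = Z,  H_1 = Z^2,  H_2 = Z.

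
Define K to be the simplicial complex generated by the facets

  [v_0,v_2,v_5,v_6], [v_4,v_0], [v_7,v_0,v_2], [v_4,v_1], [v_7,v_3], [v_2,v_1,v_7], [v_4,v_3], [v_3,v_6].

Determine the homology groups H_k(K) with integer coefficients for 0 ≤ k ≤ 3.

H_0 ≅ Z,  H_1 ≅ Z^3,  H_2 = 0,  H_3 = 0.

Fix the vertex order v_0 < v_1 < v_2 < v_3 < v_4 < v_5 < v_6 < v_7 and write every simplex with vertices in increasing order. Then dim K = 3 and the simplices of K are:

  0-simplices (8): [v_0], [v_1], [v_2], [v_3], [v_4], [v_5], [v_6], [v_7]
  1-simplices (15): (15 of them)
  2-simplices (6): [v_0,v_2,v_5], [v_0,v_2,v_6], [v_0,v_2,v_7], [v_0,v_5,v_6], [v_1,v_2,v_7], [v_2,v_5,v_6]
  3-simplices (1): [v_0,v_2,v_5,v_6]

giving chain groups C_0 ≅ Z^8, C_1 ≅ Z^15, C_2 ≅ Z^6, C_3 ≅ Z^1.

The boundary map ∂_1: C_1 → C_0 is given by ∂[p,q] = [q] − [p]. For instance
  ∂[v_0,v_4] = [v_4] − [v_0].
The 8×15 boundary matrix has rank 7 and Smith normal form diag(1,1,1,1,1,1,1).

Boundary ∂_2: C_2 → C_1 maps a triangle to the signed sum of its edges. For instance
  ∂[v_0,v_2,v_7] = [v_2,v_7] − [v_0,v_7] + [v_0,v_2],
  ∂[v_0,v_2,v_6] = [v_2,v_6] − [v_0,v_6] + [v_0,v_2].
This gives a 15×6 integer matrix of rank 5; reducing to Smith normal form yields diagonal entries (1,1,1,1,1).

Boundary ∂_3: C_3 → C_2 sends each 3-simplex σ to the alternating sum Σ_i (−1)^i (σ with its i-th vertex removed). For instance
  ∂[v_0,v_2,v_5,v_6] = [v_2,v_5,v_6] − [v_0,v_5,v_6] + [v_0,v_2,v_6] − [v_0,v_2,v_5].
The 6×1 boundary matrix has rank 1 and Smith normal form diag(1).

From H_k ≅ ker(∂_k) / im(∂_{k+1}) we obtain:

  H_0: rank C_0 − rank ∂_1 = 8 − 7 = 1, and the invariant factors of ∂_1 are all 1, so H_0 ≅ Z.
  H_1: rank ker ∂_1 − rank ∂_2 = (15 − 7) − 5 = 3, and the invariant factors of ∂_2 are all 1, so H_1 ≅ Z^3.
  H_2: rank ker ∂_2 − rank ∂_3 = (6 − 5) − 1 = 0, and the invariant factors of ∂_3 are all 1, so H_2 ≅ 0.
  H_3: rank ker ∂_3 − rank ∂_4 = (1 − 1) − 0 = 0, and there is no ∂_4, so H_3 ≅ 0.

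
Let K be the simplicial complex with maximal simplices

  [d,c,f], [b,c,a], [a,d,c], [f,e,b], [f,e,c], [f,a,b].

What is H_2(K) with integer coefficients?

H_2 ≅ 0.

Order the vertices as a < b < c < d < e < f. Listing each simplex with vertices in this order, K has dimension 2 with simplices:

  0-simplices (6): a, b, c, d, e, f
  1-simplices (12): ab, ac, ad, af, bc, be, bf, cd, ce, cf, df, ef
  2-simplices (6): abc, abf, acd, bef, cdf, cef

Hence C_0 ≅ Z^6, C_1 ≅ Z^12, C_2 ≅ Z^6.

Boundary ∂_1: C_1 → C_0 maps an edge to its endpoints' difference, ∂[p,q] = q − p. For instance
  ∂ce = e − c.
The 6×12 boundary matrix has rank 5 and Smith normal form diag(1,1,1,1,1).

Boundary ∂_2: C_2 → C_1 sends each 2-simplex [p,q,r] to [q,r] − [p,r] + [p,q]. For instance
  ∂abc = bc − ac + ab,
  ∂acd = cd − ad + ac.
The resulting 12×6 matrix has rank 6, and its Smith normal form has invariant factors (1,1,1,1,1,1).

Reading off H_k = ker ∂_k / im ∂_{k+1}:

  H_2: rank ker ∂_2 − rank ∂_3 = (6 − 6) − 0 = 0, and there is no ∂_3, so H_2 = 0.

(K is a triangulation of the cylinder S^1 x I.)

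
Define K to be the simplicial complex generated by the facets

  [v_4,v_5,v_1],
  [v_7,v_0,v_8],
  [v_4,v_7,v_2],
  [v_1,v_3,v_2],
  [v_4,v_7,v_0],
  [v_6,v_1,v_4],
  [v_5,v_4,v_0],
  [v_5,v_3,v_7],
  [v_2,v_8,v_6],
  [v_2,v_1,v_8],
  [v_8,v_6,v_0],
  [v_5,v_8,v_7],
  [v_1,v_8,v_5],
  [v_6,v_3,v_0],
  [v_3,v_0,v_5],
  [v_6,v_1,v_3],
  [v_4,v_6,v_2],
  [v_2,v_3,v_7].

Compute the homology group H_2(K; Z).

We work with the vertex ordering v_0 < v_1 < v_2 < v_3 < v_4 < v_5 < v_6 < v_7 < v_8. The simplices of K, each written with vertices in increasing order, are:

  0-simplices (9): [v_0], [v_1], [v_2], [v_3], [v_4], [v_5], [v_6], [v_7], [v_8]
  1-simplices (27): (27 of them)
  2-simplices (18): (18 of them)

Hence C_0 ≅ Z^9, C_1 ≅ Z^27, C_2 ≅ Z^18.

Boundary ∂_1: C_1 → C_0 is given by ∂[p,q] = [q] − [p].
This gives a 9×27 integer matrix of rank 8; reducing to Smith normal form yields diagonal entries (1,1,1,1,1,1,1,1).

Boundary ∂_2: C_2 → C_1 sends each 2-simplex [p,q,r] to [q,r] − [p,r] + [p,q]. For instance
  ∂[v_1,v_4,v_6] = [v_4,v_6] − [v_1,v_6] + [v_1,v_4],
  ∂[v_0,v_7,v_8] = [v_7,v_8] − [v_0,v_8] + [v_0,v_7].
This gives a 27×18 integer matrix of rank 18; reducing to Smith normal form yields diagonal entries (1,1,1,1,1,1,1,1,1,1,1,1,1,1,1,1,1,2).

Now H_k = ker ∂_k / im ∂_{k+1}, so:

  H_2: rank ker ∂_2 − rank ∂_3 = (18 − 18) − 0 = 0, and there is no ∂_3, so H_2 = 0.

H_2 ≅ 0.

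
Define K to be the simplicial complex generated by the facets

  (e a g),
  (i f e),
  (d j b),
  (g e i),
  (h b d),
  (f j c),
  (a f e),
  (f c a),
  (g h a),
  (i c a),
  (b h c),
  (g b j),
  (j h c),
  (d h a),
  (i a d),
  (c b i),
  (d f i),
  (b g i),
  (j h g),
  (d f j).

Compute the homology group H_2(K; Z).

H_2 = 0.

We work with the vertex ordering a < b < c < d < e < f < g < h < i < j. The simplices of K, each written with vertices in increasing order, are:

  0-simplices (10): a, b, c, d, e, f, g, h, i, j
  1-simplices (30): ac, ad, ae, af, ag, ah, ai, bc, bd, bg, bh, bi, bj, cf, ch, ci, cj, df, dh, di, dj, ef, eg, ei, fi, fj, gh, gi, gj, hj
  2-simplices (20): acf, aci, adh, adi, aef, aeg, agh, bch, bci, bdh, bdj, bgi, bgj, cfj, chj, dfi, dfj, efi, egi, ghj

so the chain groups are C_0 ≅ Z^10, C_1 ≅ Z^30, C_2 ≅ Z^20.

Boundary ∂_1: C_1 → C_0 sends each edge [p,q] (with p < q) to q − p. For instance
  ∂bg = g − b.
The 10×30 boundary matrix has rank 9 and Smith normal form diag(1,1,1,1,1,1,1,1,1).

∂_2: C_2 → C_1 maps a triangle to the signed sum of its edges. For instance
  ∂bch = ch − bh + bc,
  ∂adi = di − ai + ad.
As a 30×20 matrix over Z this has rank 20, with invariant factors (1,1,1,1,1,1,1,1,1,1,1,1,1,1,1,1,1,1,1,2).

Now H_k = ker ∂_k / im ∂_{k+1}, so:

  H_2: rank ker ∂_2 − rank ∂_3 = (20 − 20) − 0 = 0, and there is no ∂_3, so H_2 ≅ 0.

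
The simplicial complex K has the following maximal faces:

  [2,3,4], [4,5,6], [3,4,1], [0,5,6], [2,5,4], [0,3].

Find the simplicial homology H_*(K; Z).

Fix the vertex order 0 < 1 < 2 < 3 < 4 < 5 < 6 and write every simplex with vertices in increasing order. Then dim K = 2 and the simplices of K are:

  0-simplices (7): [0], [1], [2], [3], [4], [5], [6]
  1-simplices (12): [0,3], [0,5], [0,6], [1,3], [1,4], [2,3], [2,4], [2,5], [3,4], [4,5], [4,6], [5,6]
  2-simplices (5): [0,5,6], [1,3,4], [2,3,4], [2,4,5], [4,5,6]

so the chain groups are C_0 ≅ Z^7, C_1 ≅ Z^12, C_2 ≅ Z^5.

Boundary ∂_1: C_1 → C_0 sends each edge [p,q] (with p < q) to q − p. For instance
  ∂[0,6] = [6] − [0].
The 7×12 boundary matrix has rank 6 and Smith normal form diag(1,1,1,1,1,1).

Boundary ∂_2: C_2 → C_1 maps a triangle to the signed sum of its edges. For instance
  ∂[2,4,5] = [4,5] − [2,5] + [2,4],
  ∂[4,5,6] = [5,6] − [4,6] + [4,5].
As a 12×5 matrix over Z this has rank 5, with invariant factors (1,1,1,1,1).

Computing H_k = (kernel of ∂_k) / (image of ∂_{k+1}):

  H_0: rank C_0 − rank ∂_1 = 7 − 6 = 1, and the invariant factors of ∂_1 are all 1, so H_0 ≅ Z.
  H_1: rank ker ∂_1 − rank ∂_2 = (12 − 6) − 5 = 1, and the invariant factors of ∂_2 are all 1, so H_1 ≅ Z.
  H_2: rank ker ∂_2 − rank ∂_3 = (5 − 5) − 0 = 0, and there is no ∂_3, so H_2 ≅ 0.

H_0 = Z,  H_1 = Z,  H_2 = 0.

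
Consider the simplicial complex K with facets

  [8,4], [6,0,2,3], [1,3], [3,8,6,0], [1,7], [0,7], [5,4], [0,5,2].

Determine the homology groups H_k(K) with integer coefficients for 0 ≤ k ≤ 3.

Order the vertices as 0 < 1 < 2 < 3 < 4 < 5 < 6 < 7 < 8. Listing each simplex with vertices in this order, K has dimension 3 with simplices:

  0-simplices (9): [0], [1], [2], [3], [4], [5], [6], [7], [8]
  1-simplices (16): [0,2], [0,3], [0,5], [0,6], [0,7], [0,8], [1,3], [1,7], [2,3], [2,5], [2,6], [3,6], [3,8], [4,5], [4,8], [6,8]
  2-simplices (8): [0,2,3], [0,2,5], [0,2,6], [0,3,6], [0,3,8], [0,6,8], [2,3,6], [3,6,8]
  3-simplices (2): [0,2,3,6], [0,3,6,8]

Hence C_0 ≅ Z^9, C_1 ≅ Z^16, C_2 ≅ Z^8, C_3 ≅ Z^2.

Boundary ∂_1: C_1 → C_0 is given by ∂[p,q] = [q] − [p]. For instance
  ∂[4,8] = [8] − [4].
This gives a 9×16 integer matrix of rank 8; reducing to Smith normal form yields diagonal entries (1,1,1,1,1,1,1,1).

Boundary ∂_2: C_2 → C_1 maps a triangle to the signed sum of its edges. For instance
  ∂[2,3,6] = [3,6] − [2,6] + [2,3],
  ∂[0,3,8] = [3,8] − [0,8] + [0,3].
The 16×8 boundary matrix has rank 6 and Smith normal form diag(1,1,1,1,1,1).

The boundary map ∂_3: C_3 → C_2 sends each 3-simplex σ to the alternating sum Σ_i (−1)^i (σ with its i-th vertex removed). For instance
  ∂[0,3,6,8] = [3,6,8] − [0,6,8] + [0,3,8] − [0,3,6],
  ∂[0,2,3,6] = [2,3,6] − [0,3,6] + [0,2,6] − [0,2,3].
As a 8×2 matrix over Z this has rank 2, with invariant factors (1,1).

Computing H_k = (kernel of ∂_k) / (image of ∂_{k+1}):

  H_0: rank C_0 − rank ∂_1 = 9 − 8 = 1, and the invariant factors of ∂_1 are all 1, so H_0 ≅ Z.
  H_1: rank ker ∂_1 − rank ∂_2 = (16 − 8) − 6 = 2, and the invariant factors of ∂_2 are all 1, so H_1 ≅ Z^2.
  H_2: rank ker ∂_2 − rank ∂_3 = (8 − 6) − 2 = 0, and the invariant factors of ∂_3 are all 1, so H_2 ≅ 0.
  H_3: rank ker ∂_3 − rank ∂_4 = (2 − 2) − 0 = 0, and there is no ∂_4, so H_3 ≅ 0.

H_0 ≅ Z,  H_1 ≅ Z^2,  H_2 = 0,  H_3 = 0.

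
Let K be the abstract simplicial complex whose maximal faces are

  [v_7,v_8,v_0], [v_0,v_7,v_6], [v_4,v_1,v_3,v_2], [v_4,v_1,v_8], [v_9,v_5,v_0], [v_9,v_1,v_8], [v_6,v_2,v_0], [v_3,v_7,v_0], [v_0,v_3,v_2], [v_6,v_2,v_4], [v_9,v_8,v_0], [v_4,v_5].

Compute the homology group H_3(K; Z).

We work with the vertex ordering v_0 < v_1 < v_2 < v_3 < v_4 < v_5 < v_6 < v_7 < v_8 < v_9. The simplices of K, each written with vertices in increasing order, are:

  0-simplices (10): [v_0], [v_1], [v_2], [v_3], [v_4], [v_5], [v_6], [v_7], [v_8], [v_9]
  1-simplices (24): (24 of them)
  2-simplices (14): (14 of them)
  3-simplices (1): [v_1,v_2,v_3,v_4]

giving chain groups C_0 ≅ Z^10, C_1 ≅ Z^24, C_2 ≅ Z^14, C_3 ≅ Z^1.

∂_1: C_1 → C_0 sends each edge [p,q] (with p < q) to q − p. For instance
  ∂[v_8,v_9] = [v_9] − [v_8].
The 10×24 boundary matrix has rank 9 and Smith normal form diag(1,1,1,1,1,1,1,1,1).

The boundary map ∂_2: C_2 → C_1 acts by ∂[p,q,r] = [q,r] − [p,r] + [p,q]. For instance
  ∂[v_1,v_8,v_9] = [v_8,v_9] − [v_1,v_9] + [v_1,v_8],
  ∂[v_0,v_3,v_7] = [v_3,v_7] − [v_0,v_7] + [v_0,v_3].
The 24×14 boundary matrix has rank 13 and Smith normal form diag(1,1,1,1,1,1,1,1,1,1,1,1,1).

The boundary map ∂_3: C_3 → C_2 sends each 3-simplex σ to the alternating sum Σ_i (−1)^i (σ with its i-th vertex removed). For instance
  ∂[v_1,v_2,v_3,v_4] = [v_2,v_3,v_4] − [v_1,v_3,v_4] + [v_1,v_2,v_4] − [v_1,v_2,v_3].
The 14×1 boundary matrix has rank 1 and Smith normal form diag(1).

From H_k ≅ ker(∂_k) / im(∂_{k+1}) we obtain:

  H_3: rank ker ∂_3 − rank ∂_4 = (1 − 1) − 0 = 0, and there is no ∂_4, so H_3 = 0.

H_3 ≅ 0.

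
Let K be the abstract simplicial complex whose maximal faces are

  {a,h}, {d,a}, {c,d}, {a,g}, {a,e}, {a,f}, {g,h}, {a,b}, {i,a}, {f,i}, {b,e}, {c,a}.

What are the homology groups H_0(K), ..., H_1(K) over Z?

Order the vertices as a < b < c < d < e < f < g < h < i. Listing each simplex with vertices in this order, K has dimension 1 with simplices:

  0-simplices (9): a, b, c, d, e, f, g, h, i
  1-simplices (12): ab, ac, ad, ae, af, ag, ah, ai, be, cd, fi, gh

Hence C_0 ≅ Z^9, C_1 ≅ Z^12.

∂_1: C_1 → C_0 is given by ∂[p,q] = [q] − [p].
The resulting 9×12 matrix has rank 8, and its Smith normal form has invariant factors (1,1,1,1,1,1,1,1).

Reading off H_k = ker ∂_k / im ∂_{k+1}:

  H_0: rank C_0 − rank ∂_1 = 9 − 8 = 1, and the invariant factors of ∂_1 are all 1, so H_0 ≅ Z.
  H_1: rank ker ∂_1 − rank ∂_2 = (12 − 8) − 0 = 4, and there is no ∂_2, so H_1 ≅ Z^4.

As a check, the Euler characteristic is 9 − 12 = -3, which agrees with 1 − 4 = -3.

H_0 ≅ Z,  H_1 ≅ Z^4.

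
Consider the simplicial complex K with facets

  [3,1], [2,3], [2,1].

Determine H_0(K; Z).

Order the vertices as 1 < 2 < 3. Listing each simplex with vertices in this order, K has dimension 1 with simplices:

  0-simplices (3): [1], [2], [3]
  1-simplices (3): [1,2], [1,3], [2,3]

so the chain groups are C_0 ≅ Z^3, C_1 ≅ Z^3.

∂_1: C_1 → C_0 sends each edge [p,q] (with p < q) to q − p. For instance
  ∂[1,3] = [3] − [1].
The resulting 3×3 matrix has rank 2, and its Smith normal form has invariant factors (1,1).

From H_k ≅ ker(∂_k) / im(∂_{k+1}) we obtain:

  H_0: rank C_0 − rank ∂_1 = 3 − 2 = 1, and the invariant factors of ∂_1 are all 1, so H_0 ≅ Z.

(K is a triangulation of the circle S^1.)

H_0 = Z.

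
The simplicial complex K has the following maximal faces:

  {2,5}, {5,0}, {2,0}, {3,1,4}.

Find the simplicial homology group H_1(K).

Fix the vertex order 0 < 1 < 2 < 3 < 4 < 5 and write every simplex with vertices in increasing order. Then dim K = 2 and the simplices of K are:

  0-simplices (6): [0], [1], [2], [3], [4], [5]
  1-simplices (6): [0,2], [0,5], [1,3], [1,4], [2,5], [3,4]
  2-simplices (1): [1,3,4]

so the chain groups are C_0 ≅ Z^6, C_1 ≅ Z^6, C_2 ≅ Z^1.

The boundary map ∂_1: C_1 → C_0 sends each edge [p,q] (with p < q) to q − p.
The resulting 6×6 matrix has rank 4, and its Smith normal form has invariant factors (1,1,1,1).

∂_2: C_2 → C_1 sends each 2-simplex [p,q,r] to [q,r] − [p,r] + [p,q]. For instance
  ∂[1,3,4] = [3,4] − [1,4] + [1,3].
The 6×1 boundary matrix has rank 1 and Smith normal form diag(1).

Computing H_k = (kernel of ∂_k) / (image of ∂_{k+1}):

  H_1: rank ker ∂_1 − rank ∂_2 = (6 − 4) − 1 = 1, and the invariant factors of ∂_2 are all 1, so H_1 ≅ Z.

H_1 ≅ Z.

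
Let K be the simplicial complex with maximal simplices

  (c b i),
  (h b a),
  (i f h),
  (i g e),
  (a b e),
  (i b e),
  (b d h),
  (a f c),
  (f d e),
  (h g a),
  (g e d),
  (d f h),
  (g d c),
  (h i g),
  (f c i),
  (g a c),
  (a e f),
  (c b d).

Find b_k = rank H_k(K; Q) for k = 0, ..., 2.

b_0 = 1, b_1 = 2, b_2 = 1.

K has 9 vertices, 27 edges, 18 triangles.
rank ∂_0 = 0, rank ∂_1 = 8 ⇒ b_0 = 9 − 0 − 8 = 1; all invariant factors of ∂_1 are 1 so no torsion. So H_0 = Z.
rank ∂_1 = 8, rank ∂_2 = 17 ⇒ b_1 = 27 − 8 − 17 = 2; all invariant factors of ∂_2 are 1 so no torsion. So H_1 = Z^2.
rank ∂_2 = 17, rank ∂_3 = 0 ⇒ b_2 = 18 − 17 − 0 = 1. So H_2 = Z.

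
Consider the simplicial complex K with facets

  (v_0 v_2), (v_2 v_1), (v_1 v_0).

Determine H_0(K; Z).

Order the vertices as v_0 < v_1 < v_2. Listing each simplex with vertices in this order, K has dimension 1 with simplices:

  0-simplices (3): [v_0], [v_1], [v_2]
  1-simplices (3): [v_0,v_1], [v_0,v_2], [v_1,v_2]

Hence C_0 ≅ Z^3, C_1 ≅ Z^3.

Boundary ∂_1: C_1 → C_0 maps an edge to its endpoints' difference, ∂[p,q] = q − p. For instance
  ∂[v_0,v_1] = [v_1] − [v_0].
This gives a 3×3 integer matrix of rank 2; reducing to Smith normal form yields diagonal entries (1,1).

Now H_k = ker ∂_k / im ∂_{k+1}, so:

  H_0: rank C_0 − rank ∂_1 = 3 − 2 = 1, and the invariant factors of ∂_1 are all 1, so H_0 ≅ Z.

H_0 ≅ Z.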